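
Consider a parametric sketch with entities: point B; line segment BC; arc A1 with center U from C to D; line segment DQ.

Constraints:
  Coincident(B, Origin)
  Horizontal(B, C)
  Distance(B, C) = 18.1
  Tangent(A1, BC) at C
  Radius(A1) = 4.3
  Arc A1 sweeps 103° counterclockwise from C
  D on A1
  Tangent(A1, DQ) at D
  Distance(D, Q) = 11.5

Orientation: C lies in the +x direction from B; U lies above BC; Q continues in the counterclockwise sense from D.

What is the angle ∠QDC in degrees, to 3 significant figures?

128°

B is at the origin; BC is horizontal with |BC| = 18.1 and C on the +x side, so C = (18.1, 0.00). Tangency of A1 to BC means the radius UC is perpendicular to BC, so U = C + (0, 4.3) = (18.1, 4.30). On A1, C sits at bearing -90° from U; a 103° counterclockwise sweep puts D at bearing 13°, so D = U + 4.3·(cos 13°, sin 13°) = (22.3, 5.27). Since A1 is tangent to DQ there, UD ⟂ DQ, so DQ runs along (−sin 13°, cos 13°); with |DQ| = 11.5, Q = (19.7, 16.5). Then cos ∠QDC = DQ·DC / (|DQ||DC|), giving 128°.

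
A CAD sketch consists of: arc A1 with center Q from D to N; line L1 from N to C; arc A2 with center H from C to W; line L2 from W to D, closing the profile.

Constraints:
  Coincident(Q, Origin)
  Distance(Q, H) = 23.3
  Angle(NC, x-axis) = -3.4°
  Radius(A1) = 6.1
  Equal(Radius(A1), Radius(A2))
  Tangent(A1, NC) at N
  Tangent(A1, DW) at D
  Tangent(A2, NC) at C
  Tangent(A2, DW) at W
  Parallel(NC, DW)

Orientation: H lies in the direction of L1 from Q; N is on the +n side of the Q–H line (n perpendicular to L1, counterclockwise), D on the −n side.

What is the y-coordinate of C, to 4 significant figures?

4.707

The slot axis is L1's direction at -3.4°, so u = (cos -3.4°, sin -3.4°) = (0.9982, -0.05931) and n = (−sin -3.4°, cos -3.4°) = (0.05931, 0.9982). Q is at the origin and H lies 23.3 along u from Q, so H = 23.3·u = (23.26, -1.382). Tangency of A1 to both parallel lines with radius 6.1 puts N and D at Q ± 6.1·n: N = (0.3618, 6.089), D = (-0.3618, -6.089). Equal radii place C and W the same way about H: C = H + 6.1·n = (23.62, 4.707), W = H − 6.1·n = (22.90, -7.471). So C.y = 4.707.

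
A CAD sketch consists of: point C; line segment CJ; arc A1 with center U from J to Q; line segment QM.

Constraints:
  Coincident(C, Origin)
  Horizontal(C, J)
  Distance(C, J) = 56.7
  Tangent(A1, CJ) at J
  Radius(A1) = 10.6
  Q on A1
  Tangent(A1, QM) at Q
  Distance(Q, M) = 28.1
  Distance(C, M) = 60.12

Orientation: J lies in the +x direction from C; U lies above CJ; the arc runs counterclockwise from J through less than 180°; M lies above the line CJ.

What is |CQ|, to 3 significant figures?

67.0

C is at the origin; CJ is horizontal with |CJ| = 56.7 and J on the +x side, so J = (56.7, 0.00). A1 meets CJ tangentially, so UJ is at right angles to CJ, so U = J + (0, 10.6) = (56.7, 10.6). Since UQ ⟂ QM (tangency), |UM| = √(10.6² + 28.1²) = 30.0 regardless of where Q sits on A1. So M lies on both circle(C, 60.12) and circle(U, 30.0); the above-CJ intersection is M = (46.0, 38.7). Q is the foot of the tangent from M: Q = (64.6, 17.6).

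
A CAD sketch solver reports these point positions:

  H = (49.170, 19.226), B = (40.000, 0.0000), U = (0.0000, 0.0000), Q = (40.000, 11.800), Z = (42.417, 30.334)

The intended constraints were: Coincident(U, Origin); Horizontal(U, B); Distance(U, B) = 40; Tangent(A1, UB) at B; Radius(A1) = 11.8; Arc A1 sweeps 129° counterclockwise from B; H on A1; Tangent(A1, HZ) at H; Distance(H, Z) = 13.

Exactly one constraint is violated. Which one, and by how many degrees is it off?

Tangent(A1, HZ) at H — off by 7.70°.

U = (0.00, 0.00) ✓; U.y = 0.00, B.y = 0.00 ✓; |UB| = 40.00 ✓; ∠(QB, BU) = 90.00° ✓; |QB| = 11.80 ✓; bearing(Q→H) − bearing(Q→B) = 129.0° ✓; |QH| = 11.80 ✓; ∠(QH, HZ) = 97.70° ✗; |HZ| = 13.00 ✓.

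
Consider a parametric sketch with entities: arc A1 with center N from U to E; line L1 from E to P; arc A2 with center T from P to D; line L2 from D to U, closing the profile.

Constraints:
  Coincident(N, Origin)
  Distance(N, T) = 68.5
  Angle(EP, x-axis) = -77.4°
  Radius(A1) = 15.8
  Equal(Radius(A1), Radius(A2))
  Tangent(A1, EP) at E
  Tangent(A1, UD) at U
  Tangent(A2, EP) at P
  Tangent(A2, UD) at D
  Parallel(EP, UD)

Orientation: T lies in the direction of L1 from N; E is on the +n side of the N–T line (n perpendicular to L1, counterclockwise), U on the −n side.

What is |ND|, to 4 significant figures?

70.30

The slot axis is L1's direction at -77.4°, so u = (cos -77.4°, sin -77.4°) = (0.2181, -0.9759) and n = (−sin -77.4°, cos -77.4°) = (0.9759, 0.2181). N is at the origin and T lies 68.5 along u from N, so T = 68.5·u = (14.94, -66.85). Tangency of A1 to both parallel lines with radius 15.8 puts E and U at N ± 15.8·n: E = (15.42, 3.447), U = (-15.42, -3.447). Equal radii place P and D the same way about T: P = T + 15.8·n = (30.36, -63.40), D = T − 15.8·n = (-0.4767, -70.30). Then |ND| = |D − N| = 70.30.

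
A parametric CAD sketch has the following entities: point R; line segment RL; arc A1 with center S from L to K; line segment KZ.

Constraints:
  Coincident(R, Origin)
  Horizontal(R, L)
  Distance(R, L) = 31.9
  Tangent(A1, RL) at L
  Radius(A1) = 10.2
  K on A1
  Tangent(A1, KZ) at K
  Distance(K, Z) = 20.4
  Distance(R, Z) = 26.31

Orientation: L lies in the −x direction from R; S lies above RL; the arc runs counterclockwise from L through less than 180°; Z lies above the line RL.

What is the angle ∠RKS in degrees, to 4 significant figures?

163.0°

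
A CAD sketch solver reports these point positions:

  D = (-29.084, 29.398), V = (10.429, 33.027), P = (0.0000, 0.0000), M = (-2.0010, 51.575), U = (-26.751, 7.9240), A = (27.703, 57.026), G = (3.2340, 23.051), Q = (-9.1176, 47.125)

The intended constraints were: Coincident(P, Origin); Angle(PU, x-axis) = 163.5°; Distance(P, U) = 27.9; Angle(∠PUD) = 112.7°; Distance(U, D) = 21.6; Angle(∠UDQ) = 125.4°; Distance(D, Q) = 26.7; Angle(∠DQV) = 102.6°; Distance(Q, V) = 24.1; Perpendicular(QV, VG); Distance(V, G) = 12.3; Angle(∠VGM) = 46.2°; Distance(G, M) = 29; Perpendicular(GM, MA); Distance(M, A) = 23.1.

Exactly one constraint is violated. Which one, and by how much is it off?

Distance(M, A) = 23.1 — off by 7.10.

P = (0.00, 0.00) ✓; PU at 163.5° ✓; |PU| = 27.90 ✓; ∠PUD = 112.7° ✓; |UD| = 21.60 ✓; ∠UDQ = 125.4° ✓; |DQ| = 26.70 ✓; ∠DQV = 102.6° ✓; |QV| = 24.10 ✓; ∠(QV, VG) = 90.00° ✓; |VG| = 12.30 ✓; ∠VGM = 46.20° ✓; |GM| = 29.00 ✓; ∠(GM, MA) = 90.00° ✓; |MA| = 30.20 ✗.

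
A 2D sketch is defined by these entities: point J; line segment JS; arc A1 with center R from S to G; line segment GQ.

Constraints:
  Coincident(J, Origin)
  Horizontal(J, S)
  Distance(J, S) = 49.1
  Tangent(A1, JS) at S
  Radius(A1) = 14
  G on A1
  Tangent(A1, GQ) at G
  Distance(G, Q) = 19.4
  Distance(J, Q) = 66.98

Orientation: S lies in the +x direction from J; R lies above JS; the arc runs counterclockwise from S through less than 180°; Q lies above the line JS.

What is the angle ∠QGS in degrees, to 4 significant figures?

125.3°

Checks: |RG| = 14.00 ✓; ∠(RG, GQ) = 90.00° ✓; |GQ| = 19.40 ✓; |JQ| = 66.98 ✓.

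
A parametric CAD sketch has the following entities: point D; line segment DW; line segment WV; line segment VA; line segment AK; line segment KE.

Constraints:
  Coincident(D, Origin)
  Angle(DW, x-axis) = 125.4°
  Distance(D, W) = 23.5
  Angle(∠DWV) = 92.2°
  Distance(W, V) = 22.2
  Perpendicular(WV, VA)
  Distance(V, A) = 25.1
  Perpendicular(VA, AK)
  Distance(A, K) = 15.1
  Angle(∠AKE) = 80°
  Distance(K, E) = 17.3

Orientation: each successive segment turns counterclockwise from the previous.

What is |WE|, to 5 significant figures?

12.927

D is at the origin; DW runs at 125.4° with length 23.5, so W = (-13.613, 19.156). ∠DWV = 92.2° gives WV at -146.80° from the x-axis; with |WV| = 22.2, V = (-32.189, 6.9996). The perpendicularity gives VA at right angles to WV, so VA runs at -56.800°; with |VA| = 25.1, A = (-18.445, -14.003). The perpendicularity gives AK at right angles to VA, so AK runs at 33.200°; with |AK| = 15.1, K = (-5.8103, -5.7350). ∠AKE = 80.0° gives KE at 133.20° from the x-axis; with |KE| = 17.3, E = (-17.653, 6.8762). Then |WE| = |E − W| = 12.927.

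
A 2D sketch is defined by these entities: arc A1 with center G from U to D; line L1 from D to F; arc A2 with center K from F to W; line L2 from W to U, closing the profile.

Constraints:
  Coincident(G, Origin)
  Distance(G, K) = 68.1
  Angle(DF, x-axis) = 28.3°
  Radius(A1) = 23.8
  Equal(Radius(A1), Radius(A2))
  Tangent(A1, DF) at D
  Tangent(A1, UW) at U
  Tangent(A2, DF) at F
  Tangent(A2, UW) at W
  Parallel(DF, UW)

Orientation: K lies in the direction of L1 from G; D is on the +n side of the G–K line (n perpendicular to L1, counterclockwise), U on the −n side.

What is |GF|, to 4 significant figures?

72.14

The slot axis is L1's direction at 28.3°, so u = (cos 28.3°, sin 28.3°) = (0.8805, 0.4741) and n = (−sin 28.3°, cos 28.3°) = (-0.4741, 0.8805). G is at the origin and K lies 68.1 along u from G, so K = 68.1·u = (59.96, 32.29). Tangency of A1 to both parallel lines with radius 23.8 puts D and U at G ± 23.8·n: D = (-11.28, 20.96), U = (11.28, -20.96). Equal radii place F and W the same way about K: F = K + 23.8·n = (48.68, 53.24), W = K − 23.8·n = (71.24, 11.33). Then |GF| = |F − G| = 72.14.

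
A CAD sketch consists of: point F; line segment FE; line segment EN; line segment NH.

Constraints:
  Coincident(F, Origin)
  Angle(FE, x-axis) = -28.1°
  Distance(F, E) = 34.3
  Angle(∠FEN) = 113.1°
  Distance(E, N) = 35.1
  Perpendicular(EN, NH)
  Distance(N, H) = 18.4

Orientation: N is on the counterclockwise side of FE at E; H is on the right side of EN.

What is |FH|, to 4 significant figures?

69.66

F is at the origin; FE runs at -28.1° with length 34.3, so E = 34.3·(cos -28.1°, sin -28.1°) = (30.26, -16.16). ∠FEN = 113.1°, so EN runs at -28.1° + (180° − 113.1°) = 38.80° from the x-axis; with |EN| = 35.1, N = E + 35.1·(cos 38.80°, sin 38.80°) = (57.61, 5.838). EN ⟂ NH; with |NH| = 18.4 on the right of EN, H = N + 18.4·(0.6266, -0.7793) = (69.14, -8.502). Then |FH| = |H − F| = 69.66.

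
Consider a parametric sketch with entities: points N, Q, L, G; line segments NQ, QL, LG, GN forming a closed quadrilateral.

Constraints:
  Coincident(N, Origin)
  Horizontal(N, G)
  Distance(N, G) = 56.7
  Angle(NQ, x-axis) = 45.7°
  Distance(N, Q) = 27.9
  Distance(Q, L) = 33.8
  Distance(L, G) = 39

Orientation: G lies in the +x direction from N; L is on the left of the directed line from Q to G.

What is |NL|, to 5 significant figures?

61.283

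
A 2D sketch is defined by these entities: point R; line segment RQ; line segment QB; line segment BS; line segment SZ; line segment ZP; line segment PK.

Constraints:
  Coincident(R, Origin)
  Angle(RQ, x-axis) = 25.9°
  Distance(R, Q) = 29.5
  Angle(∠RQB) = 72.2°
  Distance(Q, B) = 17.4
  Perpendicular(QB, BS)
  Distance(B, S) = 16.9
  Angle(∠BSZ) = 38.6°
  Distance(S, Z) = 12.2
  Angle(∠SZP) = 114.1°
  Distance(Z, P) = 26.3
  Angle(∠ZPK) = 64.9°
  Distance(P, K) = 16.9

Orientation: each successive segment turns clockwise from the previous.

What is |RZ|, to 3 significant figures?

20.7

R is at the origin; RQ runs at 25.9° with length 29.5, so Q = (26.5, 12.9). ∠RQB = 72.2° gives QB at -81.9° from the x-axis; with |QB| = 17.4, B = (29.0, -4.34). QB is perpendicular to BS, so BS runs at -172°; with |BS| = 16.9, S = (12.3, -6.72). ∠BSZ = 38.6° gives SZ at 46.7° from the x-axis; with |SZ| = 12.2, Z = (20.6, 2.16). Then |RZ| = |Z − R| = 20.7.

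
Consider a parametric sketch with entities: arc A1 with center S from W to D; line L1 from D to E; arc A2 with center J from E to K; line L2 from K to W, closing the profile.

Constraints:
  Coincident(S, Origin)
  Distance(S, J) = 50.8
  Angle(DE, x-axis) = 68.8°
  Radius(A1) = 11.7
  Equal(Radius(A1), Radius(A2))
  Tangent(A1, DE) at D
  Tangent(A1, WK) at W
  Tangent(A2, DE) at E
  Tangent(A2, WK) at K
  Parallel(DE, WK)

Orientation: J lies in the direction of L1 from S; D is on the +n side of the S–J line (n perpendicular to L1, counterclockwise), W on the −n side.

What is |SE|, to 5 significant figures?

52.130

The slot axis is L1's direction at 68.8°, so u = (cos 68.8°, sin 68.8°) = (0.36162, 0.93232) and n = (−sin 68.8°, cos 68.8°) = (-0.93232, 0.36162). S is at the origin and J lies 50.8 along u from S, so J = 50.8·u = (18.371, 47.362). Tangency of A1 to both parallel lines with radius 11.7 puts D and W at S ± 11.7·n: D = (-10.908, 4.2310), W = (10.908, -4.2310). Equal radii place E and K the same way about J: E = J + 11.7·n = (7.4623, 51.593), K = J − 11.7·n = (29.279, 43.131). Then |SE| = |E − S| = 52.130.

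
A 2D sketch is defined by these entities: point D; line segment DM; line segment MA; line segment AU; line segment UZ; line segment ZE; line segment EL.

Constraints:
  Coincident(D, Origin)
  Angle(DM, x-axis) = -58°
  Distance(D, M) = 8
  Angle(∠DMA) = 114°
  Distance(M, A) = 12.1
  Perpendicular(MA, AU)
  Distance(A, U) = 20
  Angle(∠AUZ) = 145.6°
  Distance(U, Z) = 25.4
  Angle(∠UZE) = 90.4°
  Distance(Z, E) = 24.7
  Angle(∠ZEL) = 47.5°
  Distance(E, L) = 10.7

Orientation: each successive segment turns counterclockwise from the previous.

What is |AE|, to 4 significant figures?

44.16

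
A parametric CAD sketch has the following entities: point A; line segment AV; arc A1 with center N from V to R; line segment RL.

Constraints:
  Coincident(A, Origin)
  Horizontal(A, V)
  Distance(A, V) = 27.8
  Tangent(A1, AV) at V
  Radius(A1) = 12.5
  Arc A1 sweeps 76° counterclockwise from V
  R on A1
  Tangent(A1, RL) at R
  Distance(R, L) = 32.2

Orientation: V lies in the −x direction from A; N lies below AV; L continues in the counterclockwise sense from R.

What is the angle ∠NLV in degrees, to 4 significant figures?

9.150°

A is at the origin; A and V share the same y with |AV| = 27.8 and V on the −x side, so V = (-27.80, 0.000). The tangent condition forces NV to be normal to AV, so N = V + (0, -12.5) = (-27.80, -12.50). On A1, V sits at bearing 90° from N; a 76° counterclockwise sweep puts R at bearing 166°, so R = N + 12.5·(cos 166°, sin 166°) = (-39.93, -9.476). Tangency of A1 to RL means the radius NR is perpendicular to RL, so RL runs along (−sin 166°, cos 166°); with |RL| = 32.2, L = (-47.72, -40.72). Then cos ∠NLV = LN·LV / (|LN||LV|), giving 9.150°.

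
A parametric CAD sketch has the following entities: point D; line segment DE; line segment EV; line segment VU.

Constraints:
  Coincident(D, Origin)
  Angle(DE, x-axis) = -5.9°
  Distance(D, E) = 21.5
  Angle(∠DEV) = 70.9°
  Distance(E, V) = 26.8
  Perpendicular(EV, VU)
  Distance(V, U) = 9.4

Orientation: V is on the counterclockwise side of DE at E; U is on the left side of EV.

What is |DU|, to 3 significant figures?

22.6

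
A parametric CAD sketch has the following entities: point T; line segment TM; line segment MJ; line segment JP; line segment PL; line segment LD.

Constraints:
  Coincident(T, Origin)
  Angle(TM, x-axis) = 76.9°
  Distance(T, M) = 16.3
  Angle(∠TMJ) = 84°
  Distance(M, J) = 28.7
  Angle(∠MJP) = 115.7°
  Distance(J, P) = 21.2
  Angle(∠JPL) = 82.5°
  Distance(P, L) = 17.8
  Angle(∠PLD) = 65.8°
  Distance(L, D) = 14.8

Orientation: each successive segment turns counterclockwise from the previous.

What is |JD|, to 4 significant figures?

11.70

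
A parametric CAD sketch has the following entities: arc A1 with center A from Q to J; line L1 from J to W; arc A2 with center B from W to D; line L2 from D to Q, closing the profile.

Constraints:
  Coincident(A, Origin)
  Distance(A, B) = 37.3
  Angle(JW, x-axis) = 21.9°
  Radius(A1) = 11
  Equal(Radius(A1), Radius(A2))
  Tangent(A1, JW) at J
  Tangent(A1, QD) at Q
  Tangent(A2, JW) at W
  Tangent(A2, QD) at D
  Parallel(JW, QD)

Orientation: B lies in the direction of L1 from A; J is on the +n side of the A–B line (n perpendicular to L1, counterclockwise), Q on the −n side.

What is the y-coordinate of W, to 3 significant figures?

24.1

The slot axis is L1's direction at 21.9°, so u = (cos 21.9°, sin 21.9°) = (0.928, 0.373) and n = (−sin 21.9°, cos 21.9°) = (-0.373, 0.928). A is at the origin and B lies 37.3 along u from A, so B = 37.3·u = (34.6, 13.9). Tangency of A1 to both parallel lines with radius 11.0 puts J and Q at A ± 11.0·n: J = (-4.10, 10.2), Q = (4.10, -10.2). Equal radii place W and D the same way about B: W = B + 11.0·n = (30.5, 24.1), D = B − 11.0·n = (38.7, 3.71). So W.y = 24.1.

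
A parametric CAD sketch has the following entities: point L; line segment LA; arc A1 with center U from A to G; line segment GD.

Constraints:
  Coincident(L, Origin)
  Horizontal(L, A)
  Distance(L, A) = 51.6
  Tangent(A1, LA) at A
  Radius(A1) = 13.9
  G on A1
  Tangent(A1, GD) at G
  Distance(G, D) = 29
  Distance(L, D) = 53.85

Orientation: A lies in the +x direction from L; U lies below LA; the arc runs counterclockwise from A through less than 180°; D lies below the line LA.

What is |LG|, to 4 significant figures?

39.76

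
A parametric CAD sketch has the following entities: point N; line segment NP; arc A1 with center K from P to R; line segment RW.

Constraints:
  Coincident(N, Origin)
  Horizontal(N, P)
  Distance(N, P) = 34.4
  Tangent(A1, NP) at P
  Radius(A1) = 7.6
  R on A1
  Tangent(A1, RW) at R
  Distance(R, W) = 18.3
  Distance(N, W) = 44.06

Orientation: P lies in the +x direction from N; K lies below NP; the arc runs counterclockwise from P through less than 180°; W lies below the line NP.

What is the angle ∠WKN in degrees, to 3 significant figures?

103°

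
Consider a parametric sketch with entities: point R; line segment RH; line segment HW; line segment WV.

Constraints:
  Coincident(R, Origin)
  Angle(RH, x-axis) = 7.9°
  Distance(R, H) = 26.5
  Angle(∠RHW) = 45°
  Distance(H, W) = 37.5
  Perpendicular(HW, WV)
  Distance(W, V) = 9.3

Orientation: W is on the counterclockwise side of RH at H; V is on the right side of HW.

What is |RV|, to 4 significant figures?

33.74

∠RHW = 45.0°, so HW runs at 7.9° + (180° − 45.0°) = 142.9° from the x-axis; with |HW| = 37.5, W = H + 37.5·(cos 142.9°, sin 142.9°) = (-3.661, 26.26). HW is perpendicular to WV; with |WV| = 9.3 on the right of HW, V = W + 9.3·(0.6032, 0.7976) = (1.949, 33.68). Then |RV| = |V − R| = 33.74.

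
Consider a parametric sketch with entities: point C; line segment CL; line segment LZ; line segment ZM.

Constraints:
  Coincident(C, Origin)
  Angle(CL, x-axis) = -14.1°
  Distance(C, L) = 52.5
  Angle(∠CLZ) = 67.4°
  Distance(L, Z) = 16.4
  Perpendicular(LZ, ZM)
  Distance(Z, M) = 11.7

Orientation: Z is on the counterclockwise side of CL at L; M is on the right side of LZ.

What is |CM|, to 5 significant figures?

60.287

C is at the origin; CL runs at -14.1° with length 52.5, so L = 52.5·(cos -14.1°, sin -14.1°) = (50.918, -12.790). ∠CLZ = 67.4°, so LZ runs at -14.1° + (180° − 67.4°) = 98.500° from the x-axis; with |LZ| = 16.4, Z = L + 16.4·(cos 98.500°, sin 98.500°) = (48.494, 3.4301). LZ is perpendicular to ZM; with |ZM| = 11.7 on the right of LZ, M = Z + 11.7·(0.98902, 0.14781) = (60.066, 5.1594). Then |CM| = |M − C| = 60.287.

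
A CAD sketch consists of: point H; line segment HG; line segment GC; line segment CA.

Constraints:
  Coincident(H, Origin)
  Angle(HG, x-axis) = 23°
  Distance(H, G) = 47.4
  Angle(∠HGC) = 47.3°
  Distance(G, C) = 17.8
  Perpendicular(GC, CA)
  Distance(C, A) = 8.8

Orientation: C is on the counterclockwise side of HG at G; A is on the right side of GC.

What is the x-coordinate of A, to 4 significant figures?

31.03

∠HGC = 47.3°, so GC runs at 23.0° + (180° − 47.3°) = 155.7° from the x-axis; with |GC| = 17.8, C = G + 17.8·(cos 155.7°, sin 155.7°) = (27.41, 25.85). GC ⟂ CA; with |CA| = 8.8 on the right of GC, A = C + 8.8·(0.4115, 0.9114) = (31.03, 33.87). So A.x = 31.03.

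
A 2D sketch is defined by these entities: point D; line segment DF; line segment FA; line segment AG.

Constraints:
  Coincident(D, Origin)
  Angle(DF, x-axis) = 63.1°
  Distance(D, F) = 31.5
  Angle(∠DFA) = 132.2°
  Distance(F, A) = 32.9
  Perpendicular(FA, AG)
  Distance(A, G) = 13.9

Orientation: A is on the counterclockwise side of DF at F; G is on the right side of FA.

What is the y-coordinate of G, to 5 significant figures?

63.786

D is at the origin; DF runs at 63.1° with length 31.5, so F = 31.5·(cos 63.1°, sin 63.1°) = (14.252, 28.092). ∠DFA = 132.2°, so FA runs at 63.1° + (180° − 132.2°) = 110.90° from the x-axis; with |FA| = 32.9, A = F + 32.9·(cos 110.90°, sin 110.90°) = (2.5150, 58.827). The perpendicularity gives AG at right angles to FA; with |AG| = 13.9 on the right of FA, G = A + 13.9·(0.93420, 0.35674) = (15.500, 63.786). So G.y = 63.786.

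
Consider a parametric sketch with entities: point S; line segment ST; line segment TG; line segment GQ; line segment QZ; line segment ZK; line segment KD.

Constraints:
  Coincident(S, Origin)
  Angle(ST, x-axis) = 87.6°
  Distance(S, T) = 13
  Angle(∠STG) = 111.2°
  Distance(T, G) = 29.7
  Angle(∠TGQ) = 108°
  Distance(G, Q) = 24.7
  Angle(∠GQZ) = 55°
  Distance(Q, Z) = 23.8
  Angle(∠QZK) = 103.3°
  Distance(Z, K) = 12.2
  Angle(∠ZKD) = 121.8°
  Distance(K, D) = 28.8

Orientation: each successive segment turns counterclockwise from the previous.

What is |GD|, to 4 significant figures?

14.39

∠QZK = 103.3° gives ZK at 70.10° from the x-axis; with |ZK| = 12.2, K = (-15.28, 15.14). ∠ZKD = 121.8° gives KD at 128.3° from the x-axis; with |KD| = 28.8, D = (-33.13, 37.75). Then |GD| = |D − G| = 14.39.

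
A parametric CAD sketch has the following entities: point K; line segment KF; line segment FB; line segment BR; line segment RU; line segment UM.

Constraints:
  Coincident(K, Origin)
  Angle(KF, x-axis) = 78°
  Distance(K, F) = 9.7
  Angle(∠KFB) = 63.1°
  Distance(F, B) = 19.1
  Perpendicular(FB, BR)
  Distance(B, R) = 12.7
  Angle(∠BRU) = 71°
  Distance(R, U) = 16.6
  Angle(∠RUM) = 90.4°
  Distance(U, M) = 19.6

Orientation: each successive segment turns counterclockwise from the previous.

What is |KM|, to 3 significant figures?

20.6

K is at the origin; KF runs at 78.0° with length 9.7, so F = (2.02, 9.49). ∠KFB = 63.1° gives FB at -165° from the x-axis; with |FB| = 19.1, B = (-16.4, 4.58). The perpendicularity gives BR at right angles to FB, so BR runs at -75.1°; with |BR| = 12.7, R = (-13.2, -7.70). ∠BRU = 71.0° gives RU at 33.9° from the x-axis; with |RU| = 16.6, U = (0.603, 1.56). ∠RUM = 90.4° gives UM at 124° from the x-axis; with |UM| = 19.6, M = (-10.2, 17.9). Then |KM| = |M − K| = 20.6.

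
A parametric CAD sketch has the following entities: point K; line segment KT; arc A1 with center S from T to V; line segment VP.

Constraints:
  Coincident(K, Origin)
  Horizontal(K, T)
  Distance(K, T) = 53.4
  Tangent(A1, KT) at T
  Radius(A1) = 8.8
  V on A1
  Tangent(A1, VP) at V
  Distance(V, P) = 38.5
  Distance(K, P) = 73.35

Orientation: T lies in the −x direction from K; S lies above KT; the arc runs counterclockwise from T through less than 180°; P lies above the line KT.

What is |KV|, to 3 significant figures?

46.3

Checks: |SV| = 8.800 ✓; ∠(SV, VP) = 90.00° ✓; |VP| = 38.50 ✓; |KP| = 73.35 ✓.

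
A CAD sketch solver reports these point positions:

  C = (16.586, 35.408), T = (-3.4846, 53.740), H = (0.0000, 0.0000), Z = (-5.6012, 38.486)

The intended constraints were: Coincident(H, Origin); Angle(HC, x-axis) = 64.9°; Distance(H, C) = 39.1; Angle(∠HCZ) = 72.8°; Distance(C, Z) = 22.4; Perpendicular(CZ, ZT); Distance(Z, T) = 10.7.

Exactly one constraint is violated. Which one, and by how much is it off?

Distance(Z, T) = 10.7 — off by 4.70.

H = (0.00, 0.00) ✓; HC at 64.90° ✓; |HC| = 39.10 ✓; ∠HCZ = 72.80° ✓; |CZ| = 22.40 ✓; ∠(CZ, ZT) = 90.00° ✓; |ZT| = 15.40 ✗.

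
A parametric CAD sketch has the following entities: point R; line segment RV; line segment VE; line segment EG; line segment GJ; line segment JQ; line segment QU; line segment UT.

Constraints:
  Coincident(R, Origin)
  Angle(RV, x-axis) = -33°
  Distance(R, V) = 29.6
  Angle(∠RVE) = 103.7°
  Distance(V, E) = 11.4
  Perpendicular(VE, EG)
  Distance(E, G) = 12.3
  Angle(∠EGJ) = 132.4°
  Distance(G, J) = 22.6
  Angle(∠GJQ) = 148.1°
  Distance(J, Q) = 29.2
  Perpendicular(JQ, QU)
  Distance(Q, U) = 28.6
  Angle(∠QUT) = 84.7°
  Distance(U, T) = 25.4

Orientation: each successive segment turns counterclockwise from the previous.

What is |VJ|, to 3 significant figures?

28.0

R is at the origin; RV runs at -33.0° with length 29.6, so V = (24.8, -16.1). ∠RVE = 103.7° gives VE at 43.3° from the x-axis; with |VE| = 11.4, E = (33.1, -8.30). The perpendicularity gives EG at right angles to VE, so EG runs at 133°; with |EG| = 12.3, G = (24.7, 0.649). ∠EGJ = 132.4° gives GJ at -179° from the x-axis; with |GJ| = 22.6, J = (2.09, 0.294). Then |VJ| = |J − V| = 28.0.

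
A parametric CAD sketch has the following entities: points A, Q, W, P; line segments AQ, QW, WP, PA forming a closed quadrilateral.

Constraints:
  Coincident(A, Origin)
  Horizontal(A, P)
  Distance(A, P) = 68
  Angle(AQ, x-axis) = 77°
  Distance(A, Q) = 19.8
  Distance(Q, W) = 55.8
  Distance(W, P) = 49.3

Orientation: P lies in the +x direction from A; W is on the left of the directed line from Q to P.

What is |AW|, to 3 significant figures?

70.7

A is at the origin; AP is horizontal with |AP| = 68.0 and P in +x, so P = (68.0, 0). AQ runs at 77.0° with |AQ| = 19.8, so Q = (4.45, 19.3). W is determined by |QW| = 55.8 and |WP| = 49.3 together: it lies at the intersection of circle(Q, 55.8) and circle(P, 49.3). With |QP| = 66.4, the foot of the radical line on QP is 38.3 from Q and the perpendicular offset is √(55.8² − 38.3²) = 40.5. Taking the left-of-QP solution: W = (52.9, 46.9).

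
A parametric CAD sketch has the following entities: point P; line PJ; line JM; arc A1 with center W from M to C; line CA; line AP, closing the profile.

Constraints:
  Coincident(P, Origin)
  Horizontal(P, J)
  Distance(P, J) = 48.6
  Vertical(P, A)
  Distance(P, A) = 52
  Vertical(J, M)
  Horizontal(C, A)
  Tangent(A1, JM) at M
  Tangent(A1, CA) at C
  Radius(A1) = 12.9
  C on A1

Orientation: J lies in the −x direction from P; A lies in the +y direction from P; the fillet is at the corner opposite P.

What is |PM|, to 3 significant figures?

62.4

The virtual corner opposite P is at (-48.6, 52.0). Since A1 is tangent to JM there, WM ⟂ JM and A1 meets CA tangentially, so WC is at right angles to CA, with radius 12.9, so the center W sits 12.9 in from both sides at W = (-35.7, 39.1). That places the tangent points at M = (-48.6, 39.1) on JM and C = (-35.7, 52.0) on CA. Then |PM| = |M − P| = 62.4.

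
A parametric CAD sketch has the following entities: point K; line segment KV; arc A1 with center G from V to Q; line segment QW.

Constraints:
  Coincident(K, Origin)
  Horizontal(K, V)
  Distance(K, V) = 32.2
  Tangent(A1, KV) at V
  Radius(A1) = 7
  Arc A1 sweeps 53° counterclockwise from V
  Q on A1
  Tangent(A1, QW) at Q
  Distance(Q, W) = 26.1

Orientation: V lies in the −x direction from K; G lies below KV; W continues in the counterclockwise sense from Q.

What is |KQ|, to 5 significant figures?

37.893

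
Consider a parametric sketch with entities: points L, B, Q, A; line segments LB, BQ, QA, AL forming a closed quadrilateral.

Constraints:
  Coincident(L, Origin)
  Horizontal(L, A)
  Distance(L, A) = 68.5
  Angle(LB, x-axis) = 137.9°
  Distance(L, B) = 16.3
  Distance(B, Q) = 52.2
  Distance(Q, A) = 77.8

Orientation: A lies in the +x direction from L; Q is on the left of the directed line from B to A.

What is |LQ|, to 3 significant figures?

57.7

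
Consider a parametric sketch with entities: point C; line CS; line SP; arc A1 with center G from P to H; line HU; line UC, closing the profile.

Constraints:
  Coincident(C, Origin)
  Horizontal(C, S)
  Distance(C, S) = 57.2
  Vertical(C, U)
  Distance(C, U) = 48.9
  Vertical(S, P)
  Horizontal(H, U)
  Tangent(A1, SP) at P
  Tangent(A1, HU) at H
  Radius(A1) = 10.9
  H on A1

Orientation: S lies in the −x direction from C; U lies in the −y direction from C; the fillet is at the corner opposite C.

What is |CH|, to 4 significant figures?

67.34

C is at the origin; CS is horizontal with |CS| = 57.2 and S on the −x side, so S = (-57.20, 0.000). C and U share the same x with |CU| = 48.9 and U on the −y side, so U = (0.000, -48.90). The virtual corner opposite C is at (-57.20, -48.90). The tangent condition forces GP to be normal to SP and since A1 is tangent to HU there, GH ⟂ HU, with radius 10.9, so the center G sits 10.9 in from both sides at G = (-46.30, -38.00). That places the tangent points at P = (-57.20, -38.00) on SP and H = (-46.30, -48.90) on HU. Then |CH| = |H − C| = 67.34.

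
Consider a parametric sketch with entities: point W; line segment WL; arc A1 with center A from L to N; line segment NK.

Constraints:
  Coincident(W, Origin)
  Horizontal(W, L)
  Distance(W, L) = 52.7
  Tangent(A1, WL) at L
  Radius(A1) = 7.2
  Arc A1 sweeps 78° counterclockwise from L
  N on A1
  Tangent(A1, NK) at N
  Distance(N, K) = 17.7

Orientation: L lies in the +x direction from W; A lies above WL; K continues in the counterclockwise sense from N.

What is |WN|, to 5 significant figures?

60.014

W is at the origin; W and L share the same y with |WL| = 52.7 and L on the +x side, so L = (52.700, 0.0000). Tangency of A1 to WL means the radius AL is perpendicular to WL, so A = L + (0, 7.2) = (52.700, 7.2000). On A1, L sits at bearing -90° from A; a 78° counterclockwise sweep puts N at bearing -12°, so N = A + 7.2·(cos -12°, sin -12°) = (59.743, 5.7030). Then |WN| = |N − W| = 60.014.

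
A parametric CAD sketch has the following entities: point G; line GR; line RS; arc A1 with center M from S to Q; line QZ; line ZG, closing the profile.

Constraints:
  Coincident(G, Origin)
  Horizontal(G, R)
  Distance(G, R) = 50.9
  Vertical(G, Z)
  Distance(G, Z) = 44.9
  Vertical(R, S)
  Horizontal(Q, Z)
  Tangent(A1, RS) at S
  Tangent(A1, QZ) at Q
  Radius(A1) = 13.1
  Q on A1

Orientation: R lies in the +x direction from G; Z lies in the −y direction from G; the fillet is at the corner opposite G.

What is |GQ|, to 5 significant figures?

58.693

The virtual corner opposite G is at (50.900, -44.900). Tangency of A1 to RS means the radius MS is perpendicular to RS and A1 meets QZ tangentially, so MQ is at right angles to QZ, with radius 13.1, so the center M sits 13.1 in from both sides at M = (37.800, -31.800). That places the tangent points at S = (50.900, -31.800) on RS and Q = (37.800, -44.900) on QZ. Then |GQ| = |Q − G| = 58.693.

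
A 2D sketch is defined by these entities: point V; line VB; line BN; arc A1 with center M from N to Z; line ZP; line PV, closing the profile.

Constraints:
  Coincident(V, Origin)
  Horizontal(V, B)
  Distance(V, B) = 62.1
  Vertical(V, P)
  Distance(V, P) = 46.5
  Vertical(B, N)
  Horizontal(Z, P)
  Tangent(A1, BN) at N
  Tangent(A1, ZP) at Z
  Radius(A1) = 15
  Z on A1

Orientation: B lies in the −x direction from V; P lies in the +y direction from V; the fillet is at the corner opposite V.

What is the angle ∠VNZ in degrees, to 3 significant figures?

71.9°

V is at the origin; VB is horizontal with |VB| = 62.1 and B on the −x side, so B = (-62.1, 0.00). VP is vertical with |VP| = 46.5 and P on the +y side, so P = (0.00, 46.5). The virtual corner opposite V is at (-62.1, 46.5). A1 meets BN tangentially, so MN is at right angles to BN and since A1 is tangent to ZP there, MZ ⟂ ZP, with radius 15.0, so the center M sits 15.0 in from both sides at M = (-47.1, 31.5). That places the tangent points at N = (-62.1, 31.5) on BN and Z = (-47.1, 46.5) on ZP. Then cos ∠VNZ = NV·NZ / (|NV||NZ|), giving 71.9°.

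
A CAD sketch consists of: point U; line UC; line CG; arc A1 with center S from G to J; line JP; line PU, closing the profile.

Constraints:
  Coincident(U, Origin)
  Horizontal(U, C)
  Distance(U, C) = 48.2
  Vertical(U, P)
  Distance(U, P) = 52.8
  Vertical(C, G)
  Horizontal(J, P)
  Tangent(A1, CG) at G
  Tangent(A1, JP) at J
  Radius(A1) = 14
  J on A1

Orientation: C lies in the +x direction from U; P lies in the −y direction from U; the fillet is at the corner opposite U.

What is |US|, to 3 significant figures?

51.7

U is at the origin; UC is horizontal with |UC| = 48.2 and C on the +x side, so C = (48.2, 0.00). UP is vertical with |UP| = 52.8 and P on the −y side, so P = (0.00, -52.8). The virtual corner opposite U is at (48.2, -52.8). The tangent condition forces SG to be normal to CG and the tangent condition forces SJ to be normal to JP, with radius 14.0, so the center S sits 14.0 in from both sides at S = (34.2, -38.8). Then |US| = |S − U| = 51.7.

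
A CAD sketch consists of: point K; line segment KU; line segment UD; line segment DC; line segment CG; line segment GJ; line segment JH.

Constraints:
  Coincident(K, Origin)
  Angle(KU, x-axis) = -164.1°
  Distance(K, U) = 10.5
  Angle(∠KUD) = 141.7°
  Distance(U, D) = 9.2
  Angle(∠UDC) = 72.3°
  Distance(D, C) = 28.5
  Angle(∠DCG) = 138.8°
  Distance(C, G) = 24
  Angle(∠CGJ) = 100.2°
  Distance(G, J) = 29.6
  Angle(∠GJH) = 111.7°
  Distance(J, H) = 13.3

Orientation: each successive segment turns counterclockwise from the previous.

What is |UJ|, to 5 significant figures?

43.174

K is at the origin; KU runs at -164.1° with length 10.5, so U = (-10.098, -2.8766). ∠KUD = 141.7° gives UD at -125.80° from the x-axis; with |UD| = 9.2, D = (-15.480, -10.338). ∠UDC = 72.3° gives DC at -18.100° from the x-axis; with |DC| = 28.5, C = (11.610, -19.193). ∠DCG = 138.8° gives CG at 23.100° from the x-axis; with |CG| = 24.0, G = (33.686, -9.7765). ∠CGJ = 100.2° gives GJ at 102.90° from the x-axis; with |GJ| = 29.6, J = (27.077, 19.076). Then |UJ| = |J − U| = 43.174.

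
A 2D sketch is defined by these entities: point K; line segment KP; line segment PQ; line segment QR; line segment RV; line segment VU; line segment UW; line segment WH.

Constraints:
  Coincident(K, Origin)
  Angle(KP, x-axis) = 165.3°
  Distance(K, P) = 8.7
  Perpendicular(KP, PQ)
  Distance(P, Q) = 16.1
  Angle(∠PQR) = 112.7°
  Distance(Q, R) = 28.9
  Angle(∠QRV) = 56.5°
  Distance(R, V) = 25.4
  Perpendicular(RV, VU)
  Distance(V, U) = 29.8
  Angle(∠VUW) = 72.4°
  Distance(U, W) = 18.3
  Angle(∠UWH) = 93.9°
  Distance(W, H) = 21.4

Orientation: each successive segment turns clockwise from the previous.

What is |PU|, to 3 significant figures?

10.8

∠QRV = 56.5° gives RV at -116° from the x-axis; with |RV| = 25.4, V = (13.4, -1.12). RV ⟂ VU, so VU runs at 154°; with |VU| = 29.8, U = (-13.5, 11.7). Then |PU| = |U − P| = 10.8.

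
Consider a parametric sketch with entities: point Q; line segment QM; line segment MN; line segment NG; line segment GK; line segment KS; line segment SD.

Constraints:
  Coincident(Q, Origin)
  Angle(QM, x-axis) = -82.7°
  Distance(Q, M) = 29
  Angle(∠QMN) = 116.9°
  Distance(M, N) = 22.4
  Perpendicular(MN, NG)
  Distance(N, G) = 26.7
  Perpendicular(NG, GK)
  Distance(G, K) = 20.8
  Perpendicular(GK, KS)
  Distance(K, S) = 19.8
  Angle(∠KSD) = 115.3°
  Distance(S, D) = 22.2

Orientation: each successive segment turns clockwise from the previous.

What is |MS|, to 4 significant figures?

7.083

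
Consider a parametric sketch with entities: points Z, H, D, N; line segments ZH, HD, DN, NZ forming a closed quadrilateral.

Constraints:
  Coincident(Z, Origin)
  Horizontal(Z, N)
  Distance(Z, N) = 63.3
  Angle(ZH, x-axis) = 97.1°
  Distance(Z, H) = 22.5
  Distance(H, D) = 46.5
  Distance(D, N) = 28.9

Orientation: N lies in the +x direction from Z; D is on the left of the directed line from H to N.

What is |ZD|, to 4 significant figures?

48.60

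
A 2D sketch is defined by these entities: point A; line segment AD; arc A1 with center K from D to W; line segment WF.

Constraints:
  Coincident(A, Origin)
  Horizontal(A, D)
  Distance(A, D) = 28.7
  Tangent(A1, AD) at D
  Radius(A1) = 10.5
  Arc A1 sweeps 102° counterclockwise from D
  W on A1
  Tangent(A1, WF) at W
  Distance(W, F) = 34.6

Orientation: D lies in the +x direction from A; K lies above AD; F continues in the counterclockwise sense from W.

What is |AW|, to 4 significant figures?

40.98

A is at the origin; AD is horizontal with |AD| = 28.7 and D on the +x side, so D = (28.70, 0.000). Since A1 is tangent to AD there, KD ⟂ AD, so K = D + (0, 10.5) = (28.70, 10.50). On A1, D sits at bearing -90° from K; a 102° counterclockwise sweep puts W at bearing 12°, so W = K + 10.5·(cos 12°, sin 12°) = (38.97, 12.68). Then |AW| = |W − A| = 40.98.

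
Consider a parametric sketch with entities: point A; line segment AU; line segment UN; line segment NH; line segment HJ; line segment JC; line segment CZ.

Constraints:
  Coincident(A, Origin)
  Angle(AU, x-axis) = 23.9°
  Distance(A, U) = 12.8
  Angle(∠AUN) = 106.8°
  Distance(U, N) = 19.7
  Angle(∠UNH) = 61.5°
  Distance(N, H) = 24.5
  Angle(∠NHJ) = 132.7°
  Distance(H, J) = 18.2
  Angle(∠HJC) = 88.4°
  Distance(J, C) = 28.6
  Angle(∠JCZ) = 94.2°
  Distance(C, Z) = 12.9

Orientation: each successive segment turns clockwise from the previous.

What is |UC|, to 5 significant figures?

15.988

A is at the origin; AU runs at 23.9° with length 12.8, so U = (11.702, 5.1858). ∠AUN = 106.8° gives UN at -49.300° from the x-axis; with |UN| = 19.7, N = (24.549, -9.7494). ∠UNH = 61.5° gives NH at -167.80° from the x-axis; with |NH| = 24.5, H = (0.60210, -14.927). ∠NHJ = 132.7° gives HJ at 144.90° from the x-axis; with |HJ| = 18.2, J = (-14.288, -4.4618). ∠HJC = 88.4° gives JC at 53.300° from the x-axis; with |JC| = 28.6, C = (2.8039, 18.469). Then |UC| = |C − U| = 15.988.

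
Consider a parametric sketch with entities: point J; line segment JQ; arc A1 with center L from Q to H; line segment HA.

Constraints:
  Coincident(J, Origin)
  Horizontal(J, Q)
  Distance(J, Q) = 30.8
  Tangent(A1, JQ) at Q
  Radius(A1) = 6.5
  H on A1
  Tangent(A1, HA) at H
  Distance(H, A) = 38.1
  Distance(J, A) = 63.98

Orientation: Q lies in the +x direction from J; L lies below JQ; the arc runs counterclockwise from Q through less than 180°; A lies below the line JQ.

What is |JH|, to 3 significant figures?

27.9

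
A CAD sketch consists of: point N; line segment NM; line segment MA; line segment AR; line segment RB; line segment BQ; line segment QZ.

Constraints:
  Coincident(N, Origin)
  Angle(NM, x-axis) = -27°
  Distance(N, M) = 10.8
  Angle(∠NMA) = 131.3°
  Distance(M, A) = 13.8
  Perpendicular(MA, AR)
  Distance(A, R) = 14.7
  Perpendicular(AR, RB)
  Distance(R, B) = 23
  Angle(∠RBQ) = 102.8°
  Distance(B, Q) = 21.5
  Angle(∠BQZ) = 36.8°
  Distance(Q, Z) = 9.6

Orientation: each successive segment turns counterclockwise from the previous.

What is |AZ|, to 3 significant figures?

20.5

N is at the origin; NM runs at -27.0° with length 10.8, so M = (9.62, -4.90). ∠NMA = 131.3° gives MA at 21.7° from the x-axis; with |MA| = 13.8, A = (22.4, 0.199). The perpendicularity gives AR at right angles to MA, so AR runs at 112°; with |AR| = 14.7, R = (17.0, 13.9). AR ⟂ RB, so RB runs at -158°; with |RB| = 23.0, B = (-4.36, 5.35). ∠RBQ = 102.8° gives BQ at -81.1° from the x-axis; with |BQ| = 21.5, Q = (-1.03, -15.9). ∠BQZ = 36.8° gives QZ at 62.1° from the x-axis; with |QZ| = 9.6, Z = (3.46, -7.40). Then |AZ| = |Z − A| = 20.5.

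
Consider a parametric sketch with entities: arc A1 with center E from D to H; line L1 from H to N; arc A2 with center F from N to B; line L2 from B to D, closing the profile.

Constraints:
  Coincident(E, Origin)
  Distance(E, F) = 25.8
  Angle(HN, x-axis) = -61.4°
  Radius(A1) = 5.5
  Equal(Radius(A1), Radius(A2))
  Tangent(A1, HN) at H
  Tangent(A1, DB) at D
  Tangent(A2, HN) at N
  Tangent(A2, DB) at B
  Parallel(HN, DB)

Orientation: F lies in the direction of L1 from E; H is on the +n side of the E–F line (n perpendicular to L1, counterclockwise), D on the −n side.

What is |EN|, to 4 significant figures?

26.38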